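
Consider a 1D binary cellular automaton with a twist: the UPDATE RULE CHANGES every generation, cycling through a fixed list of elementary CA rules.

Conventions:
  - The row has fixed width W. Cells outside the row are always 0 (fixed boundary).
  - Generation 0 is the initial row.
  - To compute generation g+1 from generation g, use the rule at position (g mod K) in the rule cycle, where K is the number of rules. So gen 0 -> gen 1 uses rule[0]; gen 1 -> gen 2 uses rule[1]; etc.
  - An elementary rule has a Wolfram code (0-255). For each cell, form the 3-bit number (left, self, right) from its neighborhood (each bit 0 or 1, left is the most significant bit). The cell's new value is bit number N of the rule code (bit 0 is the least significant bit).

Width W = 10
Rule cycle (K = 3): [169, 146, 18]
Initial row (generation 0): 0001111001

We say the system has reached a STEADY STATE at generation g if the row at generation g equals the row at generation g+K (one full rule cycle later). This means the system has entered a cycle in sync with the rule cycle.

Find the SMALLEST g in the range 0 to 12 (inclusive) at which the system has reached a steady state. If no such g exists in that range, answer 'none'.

Answer: 6

Derivation:
Gen 0: 0001111001
Gen 1 (rule 169): 1101110000
Gen 2 (rule 146): 0000101000
Gen 3 (rule 18): 0001000100
Gen 4 (rule 169): 1100010001
Gen 5 (rule 146): 0010101010
Gen 6 (rule 18): 0100000001
Gen 7 (rule 169): 0001111100
Gen 8 (rule 146): 0010111010
Gen 9 (rule 18): 0100000001
Gen 10 (rule 169): 0001111100
Gen 11 (rule 146): 0010111010
Gen 12 (rule 18): 0100000001
Gen 13 (rule 169): 0001111100
Gen 14 (rule 146): 0010111010
Gen 15 (rule 18): 0100000001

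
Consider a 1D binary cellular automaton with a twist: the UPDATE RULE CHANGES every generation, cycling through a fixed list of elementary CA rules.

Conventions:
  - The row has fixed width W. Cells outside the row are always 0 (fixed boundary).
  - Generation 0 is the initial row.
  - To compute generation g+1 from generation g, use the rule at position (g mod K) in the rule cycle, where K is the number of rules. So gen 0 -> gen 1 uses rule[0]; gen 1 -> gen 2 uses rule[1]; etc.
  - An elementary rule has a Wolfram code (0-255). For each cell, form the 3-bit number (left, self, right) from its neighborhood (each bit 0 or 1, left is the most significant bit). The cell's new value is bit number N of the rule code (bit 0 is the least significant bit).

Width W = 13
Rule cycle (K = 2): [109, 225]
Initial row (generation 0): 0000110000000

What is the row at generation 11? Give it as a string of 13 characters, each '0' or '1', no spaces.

Answer: 0100100111110

Derivation:
Gen 0: 0000110000000
Gen 1 (rule 109): 1110110111111
Gen 2 (rule 225): 0111011011111
Gen 3 (rule 109): 0101111110001
Gen 4 (rule 225): 0010111110100
Gen 5 (rule 109): 1011100011101
Gen 6 (rule 225): 0101101001110
Gen 7 (rule 109): 0111111001010
Gen 8 (rule 225): 0011111000100
Gen 9 (rule 109): 1010001010101
Gen 10 (rule 225): 0100100101010
Gen 11 (rule 109): 0100100111110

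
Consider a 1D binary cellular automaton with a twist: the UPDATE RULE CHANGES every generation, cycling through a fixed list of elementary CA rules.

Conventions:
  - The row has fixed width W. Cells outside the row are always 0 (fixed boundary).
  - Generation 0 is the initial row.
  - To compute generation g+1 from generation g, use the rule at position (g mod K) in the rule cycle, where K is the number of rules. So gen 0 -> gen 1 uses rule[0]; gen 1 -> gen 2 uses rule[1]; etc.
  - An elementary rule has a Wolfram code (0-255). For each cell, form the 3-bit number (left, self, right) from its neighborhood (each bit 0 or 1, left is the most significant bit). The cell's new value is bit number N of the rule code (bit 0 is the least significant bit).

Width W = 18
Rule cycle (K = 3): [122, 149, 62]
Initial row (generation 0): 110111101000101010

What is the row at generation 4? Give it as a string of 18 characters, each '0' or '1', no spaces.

Answer: 111101111000000001

Derivation:
Gen 0: 110111101000101010
Gen 1 (rule 122): 111100110101010101
Gen 2 (rule 149): 011010000101010101
Gen 3 (rule 62): 110111001111111111
Gen 4 (rule 122): 111101111000000001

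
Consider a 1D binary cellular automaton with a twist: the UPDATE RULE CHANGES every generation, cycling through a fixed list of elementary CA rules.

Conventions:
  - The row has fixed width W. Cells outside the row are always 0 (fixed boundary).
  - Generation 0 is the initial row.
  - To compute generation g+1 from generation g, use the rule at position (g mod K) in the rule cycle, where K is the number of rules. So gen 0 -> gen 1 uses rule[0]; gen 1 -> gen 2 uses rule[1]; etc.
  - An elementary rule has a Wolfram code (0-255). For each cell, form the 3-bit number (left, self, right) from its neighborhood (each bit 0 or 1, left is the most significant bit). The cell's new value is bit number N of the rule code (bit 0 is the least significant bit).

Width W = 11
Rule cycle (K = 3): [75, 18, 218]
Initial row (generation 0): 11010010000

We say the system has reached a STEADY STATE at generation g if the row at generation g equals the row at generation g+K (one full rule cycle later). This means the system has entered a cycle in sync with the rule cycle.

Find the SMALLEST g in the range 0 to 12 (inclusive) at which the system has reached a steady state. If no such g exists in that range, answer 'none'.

Gen 0: 11010010000
Gen 1 (rule 75): 11000100111
Gen 2 (rule 18): 00101011000
Gen 3 (rule 218): 01000011100
Gen 4 (rule 75): 10011110101
Gen 5 (rule 18): 01100000000
Gen 6 (rule 218): 11110000000
Gen 7 (rule 75): 10010111111
Gen 8 (rule 18): 01100000000
Gen 9 (rule 218): 11110000000
Gen 10 (rule 75): 10010111111
Gen 11 (rule 18): 01100000000
Gen 12 (rule 218): 11110000000
Gen 13 (rule 75): 10010111111
Gen 14 (rule 18): 01100000000
Gen 15 (rule 218): 11110000000

Answer: 5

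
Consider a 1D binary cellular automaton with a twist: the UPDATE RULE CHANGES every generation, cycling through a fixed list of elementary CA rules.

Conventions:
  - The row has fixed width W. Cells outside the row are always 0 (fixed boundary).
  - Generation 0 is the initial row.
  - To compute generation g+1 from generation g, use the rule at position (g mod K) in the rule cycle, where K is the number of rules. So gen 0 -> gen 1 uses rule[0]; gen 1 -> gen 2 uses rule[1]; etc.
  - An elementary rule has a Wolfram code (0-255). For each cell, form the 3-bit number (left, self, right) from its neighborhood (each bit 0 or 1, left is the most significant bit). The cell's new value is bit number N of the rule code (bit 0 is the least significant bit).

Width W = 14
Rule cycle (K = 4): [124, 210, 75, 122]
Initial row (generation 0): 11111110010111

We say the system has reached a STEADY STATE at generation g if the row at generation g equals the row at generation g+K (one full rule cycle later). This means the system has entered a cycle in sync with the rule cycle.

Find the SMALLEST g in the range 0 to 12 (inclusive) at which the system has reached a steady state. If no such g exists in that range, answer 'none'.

Answer: none

Derivation:
Gen 0: 11111110010111
Gen 1 (rule 124): 10000011011101
Gen 2 (rule 210): 01000101001100
Gen 3 (rule 75): 10011000011101
Gen 4 (rule 122): 01111100110110
Gen 5 (rule 124): 01000110111111
Gen 6 (rule 210): 10101010011111
Gen 7 (rule 75): 00000000110001
Gen 8 (rule 122): 00000001111010
Gen 9 (rule 124): 00000001001111
Gen 10 (rule 210): 00000010110111
Gen 11 (rule 75): 11111100110101
Gen 12 (rule 122): 10000111111010
Gen 13 (rule 124): 11000100001111
Gen 14 (rule 210): 01101010010111
Gen 15 (rule 75): 11100000100101
Gen 16 (rule 122): 10110001011010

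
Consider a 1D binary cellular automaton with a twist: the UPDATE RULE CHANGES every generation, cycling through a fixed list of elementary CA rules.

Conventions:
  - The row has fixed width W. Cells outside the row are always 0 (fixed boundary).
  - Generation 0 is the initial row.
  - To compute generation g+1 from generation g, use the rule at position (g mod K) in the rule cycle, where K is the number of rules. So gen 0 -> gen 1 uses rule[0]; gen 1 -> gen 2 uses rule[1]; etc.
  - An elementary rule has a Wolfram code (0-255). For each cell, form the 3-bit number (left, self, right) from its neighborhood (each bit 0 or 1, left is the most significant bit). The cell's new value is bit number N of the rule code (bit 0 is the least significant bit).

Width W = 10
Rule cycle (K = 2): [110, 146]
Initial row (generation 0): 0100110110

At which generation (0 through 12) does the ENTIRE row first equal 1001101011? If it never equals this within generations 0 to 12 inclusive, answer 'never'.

Gen 0: 0100110110
Gen 1 (rule 110): 1101111110
Gen 2 (rule 146): 0000111101
Gen 3 (rule 110): 0001100111
Gen 4 (rule 146): 0010011010
Gen 5 (rule 110): 0110111110
Gen 6 (rule 146): 1000011101
Gen 7 (rule 110): 1000110111
Gen 8 (rule 146): 0101000010
Gen 9 (rule 110): 1111000110
Gen 10 (rule 146): 0110101001
Gen 11 (rule 110): 1111111011
Gen 12 (rule 146): 0111110000

Answer: never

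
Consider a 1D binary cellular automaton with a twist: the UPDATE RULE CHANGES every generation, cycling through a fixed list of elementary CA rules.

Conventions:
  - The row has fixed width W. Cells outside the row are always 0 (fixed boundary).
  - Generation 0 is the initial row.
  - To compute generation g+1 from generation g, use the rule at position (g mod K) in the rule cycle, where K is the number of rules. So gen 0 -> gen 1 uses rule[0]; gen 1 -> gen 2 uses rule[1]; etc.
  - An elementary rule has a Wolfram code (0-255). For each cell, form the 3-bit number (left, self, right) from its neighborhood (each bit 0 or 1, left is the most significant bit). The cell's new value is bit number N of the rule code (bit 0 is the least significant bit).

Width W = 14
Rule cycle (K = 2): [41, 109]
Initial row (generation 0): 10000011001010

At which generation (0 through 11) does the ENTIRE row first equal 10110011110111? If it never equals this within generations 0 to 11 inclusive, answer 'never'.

Gen 0: 10000011001010
Gen 1 (rule 41): 00111010000100
Gen 2 (rule 109): 10101110110101
Gen 3 (rule 41): 01011001101010
Gen 4 (rule 109): 01111001111110
Gen 5 (rule 41): 01000001000000
Gen 6 (rule 109): 01011101011111
Gen 7 (rule 41): 00110010110000
Gen 8 (rule 109): 10110011110111
Gen 9 (rule 41): 01100010001100
Gen 10 (rule 109): 01101010101101
Gen 11 (rule 41): 01010101011010

Answer: 8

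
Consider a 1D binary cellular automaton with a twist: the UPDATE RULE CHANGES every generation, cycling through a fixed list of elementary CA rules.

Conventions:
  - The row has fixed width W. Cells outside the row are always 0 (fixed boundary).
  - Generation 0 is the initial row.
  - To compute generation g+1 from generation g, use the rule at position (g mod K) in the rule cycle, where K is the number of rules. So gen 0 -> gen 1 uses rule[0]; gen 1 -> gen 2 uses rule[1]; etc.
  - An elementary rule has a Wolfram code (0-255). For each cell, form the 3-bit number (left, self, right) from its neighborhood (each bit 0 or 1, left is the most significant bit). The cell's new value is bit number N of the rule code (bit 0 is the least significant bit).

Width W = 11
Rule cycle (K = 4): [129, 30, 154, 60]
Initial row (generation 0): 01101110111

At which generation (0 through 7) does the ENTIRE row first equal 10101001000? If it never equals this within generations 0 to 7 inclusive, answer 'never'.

Answer: never

Derivation:
Gen 0: 01101110111
Gen 1 (rule 129): 00000100010
Gen 2 (rule 30): 00001110111
Gen 3 (rule 154): 00011100110
Gen 4 (rule 60): 00010010101
Gen 5 (rule 129): 11000000000
Gen 6 (rule 30): 10100000000
Gen 7 (rule 154): 00010000000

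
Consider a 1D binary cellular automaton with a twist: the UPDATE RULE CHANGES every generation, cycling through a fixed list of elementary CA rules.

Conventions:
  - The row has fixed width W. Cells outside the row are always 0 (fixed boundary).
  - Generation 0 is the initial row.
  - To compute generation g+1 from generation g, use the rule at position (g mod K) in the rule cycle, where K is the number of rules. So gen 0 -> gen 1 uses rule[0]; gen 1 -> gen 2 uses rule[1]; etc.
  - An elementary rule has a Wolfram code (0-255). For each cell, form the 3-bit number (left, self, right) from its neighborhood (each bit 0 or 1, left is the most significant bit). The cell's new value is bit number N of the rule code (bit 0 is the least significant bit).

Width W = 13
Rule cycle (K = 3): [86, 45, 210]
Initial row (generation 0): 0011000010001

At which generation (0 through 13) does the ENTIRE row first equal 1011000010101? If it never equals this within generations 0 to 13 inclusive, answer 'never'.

Answer: 10

Derivation:
Gen 0: 0011000010001
Gen 1 (rule 86): 0101100111011
Gen 2 (rule 45): 0111000100110
Gen 3 (rule 210): 1011101011011
Gen 4 (rule 86): 1000101001001
Gen 5 (rule 45): 1010111001001
Gen 6 (rule 210): 0000011110110
Gen 7 (rule 86): 0000100010011
Gen 8 (rule 45): 1110101010010
Gen 9 (rule 210): 0110000001101
Gen 10 (rule 86): 1011000010101
Gen 11 (rule 45): 1110011011111
Gen 12 (rule 210): 0111101001111
Gen 13 (rule 86): 1000101110001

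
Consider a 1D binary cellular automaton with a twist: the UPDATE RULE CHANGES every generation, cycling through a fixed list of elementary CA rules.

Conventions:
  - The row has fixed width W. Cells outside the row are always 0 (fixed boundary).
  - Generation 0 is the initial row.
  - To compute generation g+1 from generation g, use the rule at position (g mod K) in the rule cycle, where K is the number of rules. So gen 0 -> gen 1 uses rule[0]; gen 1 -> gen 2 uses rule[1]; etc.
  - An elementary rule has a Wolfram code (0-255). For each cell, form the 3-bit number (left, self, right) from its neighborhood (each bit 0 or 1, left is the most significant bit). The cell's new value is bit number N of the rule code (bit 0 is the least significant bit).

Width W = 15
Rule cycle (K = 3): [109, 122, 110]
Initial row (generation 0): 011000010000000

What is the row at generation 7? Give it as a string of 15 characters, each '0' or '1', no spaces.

Gen 0: 011000010000000
Gen 1 (rule 109): 011011010111111
Gen 2 (rule 122): 111111101100001
Gen 3 (rule 110): 100000111100011
Gen 4 (rule 109): 101110100101011
Gen 5 (rule 122): 011011011010111
Gen 6 (rule 110): 111111111111101
Gen 7 (rule 109): 100000000000111

Answer: 100000000000111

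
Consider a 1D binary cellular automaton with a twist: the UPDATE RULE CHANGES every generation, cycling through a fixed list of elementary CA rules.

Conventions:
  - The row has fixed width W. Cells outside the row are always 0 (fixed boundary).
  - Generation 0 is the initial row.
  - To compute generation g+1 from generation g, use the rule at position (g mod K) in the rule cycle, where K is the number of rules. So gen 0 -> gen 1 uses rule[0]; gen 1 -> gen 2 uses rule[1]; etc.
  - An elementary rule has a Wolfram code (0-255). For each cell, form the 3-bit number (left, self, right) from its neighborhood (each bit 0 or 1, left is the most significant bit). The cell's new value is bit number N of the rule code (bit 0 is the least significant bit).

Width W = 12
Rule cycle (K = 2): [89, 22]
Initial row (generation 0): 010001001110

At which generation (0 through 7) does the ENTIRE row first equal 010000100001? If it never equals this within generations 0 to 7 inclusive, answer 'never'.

Answer: never

Derivation:
Gen 0: 010001001110
Gen 1 (rule 89): 001100101011
Gen 2 (rule 22): 010011101000
Gen 3 (rule 89): 001010100111
Gen 4 (rule 22): 011010111000
Gen 5 (rule 89): 011000101111
Gen 6 (rule 22): 100101100000
Gen 7 (rule 89): 010001111111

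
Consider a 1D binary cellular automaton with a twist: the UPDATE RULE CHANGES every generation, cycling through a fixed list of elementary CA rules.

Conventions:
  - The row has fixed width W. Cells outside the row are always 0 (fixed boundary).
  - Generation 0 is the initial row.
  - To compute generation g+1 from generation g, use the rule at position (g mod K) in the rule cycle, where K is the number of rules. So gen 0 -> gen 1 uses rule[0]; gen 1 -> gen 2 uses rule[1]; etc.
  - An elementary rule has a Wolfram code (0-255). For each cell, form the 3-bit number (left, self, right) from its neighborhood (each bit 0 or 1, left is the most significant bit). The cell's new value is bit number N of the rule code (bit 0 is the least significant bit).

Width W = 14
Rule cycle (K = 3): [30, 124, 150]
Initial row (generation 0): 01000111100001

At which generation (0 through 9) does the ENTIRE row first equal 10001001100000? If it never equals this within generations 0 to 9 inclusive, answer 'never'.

Answer: never

Derivation:
Gen 0: 01000111100001
Gen 1 (rule 30): 11101100010011
Gen 2 (rule 124): 10111110011011
Gen 3 (rule 150): 10011101100000
Gen 4 (rule 30): 11110001010000
Gen 5 (rule 124): 10011001111000
Gen 6 (rule 150): 11100110110100
Gen 7 (rule 30): 10011100100110
Gen 8 (rule 124): 11010110110111
Gen 9 (rule 150): 00010000000010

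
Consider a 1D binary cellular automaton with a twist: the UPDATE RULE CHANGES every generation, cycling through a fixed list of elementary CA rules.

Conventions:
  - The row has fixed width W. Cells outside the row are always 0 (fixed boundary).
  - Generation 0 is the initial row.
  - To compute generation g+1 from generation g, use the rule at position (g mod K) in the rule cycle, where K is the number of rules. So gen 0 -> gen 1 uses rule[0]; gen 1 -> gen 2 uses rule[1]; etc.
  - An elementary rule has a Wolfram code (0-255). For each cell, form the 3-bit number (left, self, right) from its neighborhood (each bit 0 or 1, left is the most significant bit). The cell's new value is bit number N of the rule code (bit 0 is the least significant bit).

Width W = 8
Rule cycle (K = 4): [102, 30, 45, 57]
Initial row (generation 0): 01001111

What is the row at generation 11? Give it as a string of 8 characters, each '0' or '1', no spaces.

Answer: 10110111

Derivation:
Gen 0: 01001111
Gen 1 (rule 102): 11010001
Gen 2 (rule 30): 10011011
Gen 3 (rule 45): 10010110
Gen 4 (rule 57): 01001101
Gen 5 (rule 102): 11010111
Gen 6 (rule 30): 10010100
Gen 7 (rule 45): 10011101
Gen 8 (rule 57): 01010010
Gen 9 (rule 102): 11110110
Gen 10 (rule 30): 10000101
Gen 11 (rule 45): 10110111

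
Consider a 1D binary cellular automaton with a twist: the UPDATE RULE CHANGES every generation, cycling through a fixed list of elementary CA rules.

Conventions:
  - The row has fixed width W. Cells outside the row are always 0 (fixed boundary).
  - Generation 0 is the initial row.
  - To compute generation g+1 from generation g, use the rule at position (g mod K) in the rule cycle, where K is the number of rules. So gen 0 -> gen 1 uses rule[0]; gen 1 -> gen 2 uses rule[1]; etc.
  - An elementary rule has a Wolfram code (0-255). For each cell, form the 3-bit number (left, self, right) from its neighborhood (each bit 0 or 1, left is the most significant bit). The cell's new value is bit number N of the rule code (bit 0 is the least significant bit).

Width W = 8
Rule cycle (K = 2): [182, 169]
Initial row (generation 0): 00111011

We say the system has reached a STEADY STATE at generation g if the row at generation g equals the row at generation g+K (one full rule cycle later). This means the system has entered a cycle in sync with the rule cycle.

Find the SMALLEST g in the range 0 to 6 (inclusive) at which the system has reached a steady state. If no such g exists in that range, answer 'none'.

Gen 0: 00111011
Gen 1 (rule 182): 01010100
Gen 2 (rule 169): 00101001
Gen 3 (rule 182): 01111111
Gen 4 (rule 169): 01111110
Gen 5 (rule 182): 10111101
Gen 6 (rule 169): 01111010
Gen 7 (rule 182): 10110111
Gen 8 (rule 169): 01101110

Answer: none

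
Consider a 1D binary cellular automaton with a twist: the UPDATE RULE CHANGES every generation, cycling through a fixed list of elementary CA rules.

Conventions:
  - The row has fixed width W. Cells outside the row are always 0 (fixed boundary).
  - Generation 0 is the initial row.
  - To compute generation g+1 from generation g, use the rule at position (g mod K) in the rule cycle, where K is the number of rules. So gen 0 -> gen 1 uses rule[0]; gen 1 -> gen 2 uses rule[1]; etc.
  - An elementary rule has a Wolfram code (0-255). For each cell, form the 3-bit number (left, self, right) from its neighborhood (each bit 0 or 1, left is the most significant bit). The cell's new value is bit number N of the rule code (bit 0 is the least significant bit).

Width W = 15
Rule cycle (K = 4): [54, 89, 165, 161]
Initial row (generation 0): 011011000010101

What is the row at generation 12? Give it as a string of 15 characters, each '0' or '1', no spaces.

Gen 0: 011011000010101
Gen 1 (rule 54): 100100100111111
Gen 2 (rule 89): 010010010100001
Gen 3 (rule 165): 010010011101101
Gen 4 (rule 161): 000000001010010
Gen 5 (rule 54): 000000011111111
Gen 6 (rule 89): 111111010000001
Gen 7 (rule 165): 011110110111101
Gen 8 (rule 161): 001101001011010
Gen 9 (rule 54): 010011111100111
Gen 10 (rule 89): 001010000110101
Gen 11 (rule 165): 101110110001111
Gen 12 (rule 161): 010101000100110

Answer: 010101000100110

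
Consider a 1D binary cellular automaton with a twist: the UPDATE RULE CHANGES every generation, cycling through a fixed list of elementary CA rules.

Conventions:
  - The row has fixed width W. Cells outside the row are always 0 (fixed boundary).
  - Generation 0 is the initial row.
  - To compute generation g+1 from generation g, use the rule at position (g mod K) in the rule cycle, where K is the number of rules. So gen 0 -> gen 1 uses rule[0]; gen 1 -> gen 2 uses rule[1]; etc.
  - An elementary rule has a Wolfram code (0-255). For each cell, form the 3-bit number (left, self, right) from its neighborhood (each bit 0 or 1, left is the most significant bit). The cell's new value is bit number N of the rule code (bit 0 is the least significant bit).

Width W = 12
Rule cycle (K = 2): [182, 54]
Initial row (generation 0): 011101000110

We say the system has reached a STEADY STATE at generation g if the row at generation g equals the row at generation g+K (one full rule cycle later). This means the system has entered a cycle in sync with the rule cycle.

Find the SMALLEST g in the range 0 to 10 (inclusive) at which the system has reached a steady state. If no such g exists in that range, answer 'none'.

Answer: none

Derivation:
Gen 0: 011101000110
Gen 1 (rule 182): 101011101001
Gen 2 (rule 54): 111100011111
Gen 3 (rule 182): 011010101110
Gen 4 (rule 54): 100111110001
Gen 5 (rule 182): 111011101011
Gen 6 (rule 54): 000100011100
Gen 7 (rule 182): 001110101010
Gen 8 (rule 54): 010001111111
Gen 9 (rule 182): 111010111110
Gen 10 (rule 54): 000111000001
Gen 11 (rule 182): 001010100011
Gen 12 (rule 54): 011111110100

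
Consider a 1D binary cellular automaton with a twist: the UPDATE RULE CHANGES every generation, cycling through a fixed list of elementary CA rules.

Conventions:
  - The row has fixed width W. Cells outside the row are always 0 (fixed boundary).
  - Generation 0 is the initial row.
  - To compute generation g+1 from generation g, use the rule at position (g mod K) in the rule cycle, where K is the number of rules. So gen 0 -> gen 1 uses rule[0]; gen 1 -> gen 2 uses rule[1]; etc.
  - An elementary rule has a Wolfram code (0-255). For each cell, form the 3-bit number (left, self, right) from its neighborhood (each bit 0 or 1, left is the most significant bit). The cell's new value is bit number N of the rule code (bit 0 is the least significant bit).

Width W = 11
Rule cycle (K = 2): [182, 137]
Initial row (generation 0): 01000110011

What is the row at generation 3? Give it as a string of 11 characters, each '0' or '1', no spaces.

Gen 0: 01000110011
Gen 1 (rule 182): 11101001100
Gen 2 (rule 137): 11000001001
Gen 3 (rule 182): 00100011111

Answer: 00100011111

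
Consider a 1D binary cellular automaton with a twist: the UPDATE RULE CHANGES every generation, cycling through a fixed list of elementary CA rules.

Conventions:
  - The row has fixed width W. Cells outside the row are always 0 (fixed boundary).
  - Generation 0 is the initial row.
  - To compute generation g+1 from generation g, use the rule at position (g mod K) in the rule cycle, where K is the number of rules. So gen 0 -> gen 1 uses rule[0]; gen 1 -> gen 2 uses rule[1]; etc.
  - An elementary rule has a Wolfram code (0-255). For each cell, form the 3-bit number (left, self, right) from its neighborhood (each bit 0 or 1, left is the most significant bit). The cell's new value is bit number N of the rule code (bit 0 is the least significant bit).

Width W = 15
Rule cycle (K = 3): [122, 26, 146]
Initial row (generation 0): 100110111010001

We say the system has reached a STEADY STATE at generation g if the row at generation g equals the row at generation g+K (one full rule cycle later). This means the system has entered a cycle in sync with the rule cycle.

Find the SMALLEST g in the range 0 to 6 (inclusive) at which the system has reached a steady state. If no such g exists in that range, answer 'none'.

Answer: none

Derivation:
Gen 0: 100110111010001
Gen 1 (rule 122): 011111101101010
Gen 2 (rule 26): 110000001000001
Gen 3 (rule 146): 001000010100010
Gen 4 (rule 122): 010100101010101
Gen 5 (rule 26): 100011000000000
Gen 6 (rule 146): 010100100000000
Gen 7 (rule 122): 101011010000000
Gen 8 (rule 26): 000010001000000
Gen 9 (rule 146): 000101010100000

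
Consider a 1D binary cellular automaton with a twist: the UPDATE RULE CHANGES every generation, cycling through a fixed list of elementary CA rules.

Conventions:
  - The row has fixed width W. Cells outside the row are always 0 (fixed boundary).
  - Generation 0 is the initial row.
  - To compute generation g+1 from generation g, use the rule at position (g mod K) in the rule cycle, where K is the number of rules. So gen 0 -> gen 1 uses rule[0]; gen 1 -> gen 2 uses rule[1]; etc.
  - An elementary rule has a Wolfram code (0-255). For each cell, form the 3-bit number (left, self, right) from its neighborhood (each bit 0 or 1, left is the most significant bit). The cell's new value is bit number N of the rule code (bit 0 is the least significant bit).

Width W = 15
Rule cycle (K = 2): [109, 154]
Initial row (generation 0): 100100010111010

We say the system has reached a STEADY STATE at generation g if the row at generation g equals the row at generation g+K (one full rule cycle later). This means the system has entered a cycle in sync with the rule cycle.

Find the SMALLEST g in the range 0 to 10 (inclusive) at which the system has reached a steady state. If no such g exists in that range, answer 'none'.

Answer: none

Derivation:
Gen 0: 100100010111010
Gen 1 (rule 109): 100101011101110
Gen 2 (rule 154): 011000011001101
Gen 3 (rule 109): 011011011001111
Gen 4 (rule 154): 110010010111110
Gen 5 (rule 109): 110010011100010
Gen 6 (rule 154): 101101111010101
Gen 7 (rule 109): 111111001111111
Gen 8 (rule 154): 111110111111110
Gen 9 (rule 109): 100011100000010
Gen 10 (rule 154): 010111010000101
Gen 11 (rule 109): 011101110110111
Gen 12 (rule 154): 111001100100110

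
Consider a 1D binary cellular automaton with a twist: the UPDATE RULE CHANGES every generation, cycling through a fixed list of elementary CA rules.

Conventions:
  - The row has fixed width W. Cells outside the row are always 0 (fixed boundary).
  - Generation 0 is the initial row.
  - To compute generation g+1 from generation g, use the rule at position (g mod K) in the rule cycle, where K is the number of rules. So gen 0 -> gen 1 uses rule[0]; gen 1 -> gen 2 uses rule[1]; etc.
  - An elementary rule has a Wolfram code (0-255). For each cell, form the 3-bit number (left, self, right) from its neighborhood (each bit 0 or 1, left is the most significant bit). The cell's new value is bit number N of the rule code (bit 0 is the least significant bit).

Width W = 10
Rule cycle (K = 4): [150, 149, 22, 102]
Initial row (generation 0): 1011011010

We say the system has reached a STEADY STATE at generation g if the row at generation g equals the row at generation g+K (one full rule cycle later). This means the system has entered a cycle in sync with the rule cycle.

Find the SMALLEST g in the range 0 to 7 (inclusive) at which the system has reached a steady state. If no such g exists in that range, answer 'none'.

Gen 0: 1011011010
Gen 1 (rule 150): 1000000011
Gen 2 (rule 149): 1111111000
Gen 3 (rule 22): 0000000100
Gen 4 (rule 102): 0000001100
Gen 5 (rule 150): 0000010010
Gen 6 (rule 149): 1111011011
Gen 7 (rule 22): 0000000000
Gen 8 (rule 102): 0000000000
Gen 9 (rule 150): 0000000000
Gen 10 (rule 149): 1111111111
Gen 11 (rule 22): 0000000000

Answer: 7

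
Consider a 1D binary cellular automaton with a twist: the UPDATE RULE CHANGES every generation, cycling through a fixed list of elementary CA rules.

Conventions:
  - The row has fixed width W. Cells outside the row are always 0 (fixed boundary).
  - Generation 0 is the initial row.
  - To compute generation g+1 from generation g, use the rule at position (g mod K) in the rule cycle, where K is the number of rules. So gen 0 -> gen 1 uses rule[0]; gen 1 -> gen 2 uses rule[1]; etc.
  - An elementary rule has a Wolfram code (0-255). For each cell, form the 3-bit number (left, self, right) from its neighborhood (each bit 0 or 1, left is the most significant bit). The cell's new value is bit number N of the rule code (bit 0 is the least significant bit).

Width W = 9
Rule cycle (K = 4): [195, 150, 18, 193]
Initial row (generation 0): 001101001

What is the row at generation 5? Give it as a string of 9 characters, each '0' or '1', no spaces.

Gen 0: 001101001
Gen 1 (rule 195): 110100010
Gen 2 (rule 150): 000110111
Gen 3 (rule 18): 001000000
Gen 4 (rule 193): 100011111
Gen 5 (rule 195): 001101111

Answer: 001101111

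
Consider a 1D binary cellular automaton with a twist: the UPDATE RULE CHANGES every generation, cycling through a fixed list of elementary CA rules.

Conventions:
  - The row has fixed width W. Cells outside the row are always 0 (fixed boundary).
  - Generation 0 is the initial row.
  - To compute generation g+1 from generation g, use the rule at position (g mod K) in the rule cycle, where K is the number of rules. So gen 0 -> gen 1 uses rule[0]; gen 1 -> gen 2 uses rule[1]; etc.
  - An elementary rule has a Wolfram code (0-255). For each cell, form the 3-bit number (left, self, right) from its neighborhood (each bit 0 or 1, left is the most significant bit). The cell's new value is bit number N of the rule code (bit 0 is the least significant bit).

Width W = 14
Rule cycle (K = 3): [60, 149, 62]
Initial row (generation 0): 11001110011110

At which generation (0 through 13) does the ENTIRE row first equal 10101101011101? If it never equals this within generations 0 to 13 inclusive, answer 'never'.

Answer: 2

Derivation:
Gen 0: 11001110011110
Gen 1 (rule 60): 10101001010001
Gen 2 (rule 149): 10101101011101
Gen 3 (rule 62): 11111011110011
Gen 4 (rule 60): 10000110001010
Gen 5 (rule 149): 11110001101011
Gen 6 (rule 62): 10001011011110
Gen 7 (rule 60): 11001110110001
Gen 8 (rule 149): 00100100001101
Gen 9 (rule 62): 01111110011011
Gen 10 (rule 60): 01000001010110
Gen 11 (rule 149): 01111101010001
Gen 12 (rule 62): 11000011111011
Gen 13 (rule 60): 10100010000110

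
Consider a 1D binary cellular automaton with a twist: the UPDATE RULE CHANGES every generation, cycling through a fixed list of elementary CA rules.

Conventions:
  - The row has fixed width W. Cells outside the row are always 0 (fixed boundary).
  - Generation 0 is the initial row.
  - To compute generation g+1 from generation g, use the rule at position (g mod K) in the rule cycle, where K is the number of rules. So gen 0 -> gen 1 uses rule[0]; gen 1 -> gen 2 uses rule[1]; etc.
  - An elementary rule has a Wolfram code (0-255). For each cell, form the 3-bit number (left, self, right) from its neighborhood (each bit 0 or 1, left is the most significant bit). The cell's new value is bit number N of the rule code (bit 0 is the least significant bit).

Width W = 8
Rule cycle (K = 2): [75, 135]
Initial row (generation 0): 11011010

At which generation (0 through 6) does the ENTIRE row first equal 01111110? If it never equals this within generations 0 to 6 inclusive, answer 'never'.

Answer: 4

Derivation:
Gen 0: 11011010
Gen 1 (rule 75): 11011000
Gen 2 (rule 135): 00000011
Gen 3 (rule 75): 11111111
Gen 4 (rule 135): 01111110
Gen 5 (rule 75): 11000010
Gen 6 (rule 135): 00011110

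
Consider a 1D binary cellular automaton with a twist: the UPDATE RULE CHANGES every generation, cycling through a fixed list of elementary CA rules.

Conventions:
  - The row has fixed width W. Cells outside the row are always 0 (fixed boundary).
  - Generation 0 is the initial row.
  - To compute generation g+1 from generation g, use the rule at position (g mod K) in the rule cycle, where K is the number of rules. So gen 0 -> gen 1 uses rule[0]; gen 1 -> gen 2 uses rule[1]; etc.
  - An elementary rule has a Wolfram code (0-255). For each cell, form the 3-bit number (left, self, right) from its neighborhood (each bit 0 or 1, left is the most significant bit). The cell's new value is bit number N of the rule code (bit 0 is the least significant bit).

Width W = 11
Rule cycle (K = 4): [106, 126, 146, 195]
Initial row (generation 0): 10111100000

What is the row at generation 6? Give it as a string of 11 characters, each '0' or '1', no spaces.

Answer: 11111111101

Derivation:
Gen 0: 10111100000
Gen 1 (rule 106): 01100100000
Gen 2 (rule 126): 11111110000
Gen 3 (rule 146): 01111101000
Gen 4 (rule 195): 10111100011
Gen 5 (rule 106): 01100100111
Gen 6 (rule 126): 11111111101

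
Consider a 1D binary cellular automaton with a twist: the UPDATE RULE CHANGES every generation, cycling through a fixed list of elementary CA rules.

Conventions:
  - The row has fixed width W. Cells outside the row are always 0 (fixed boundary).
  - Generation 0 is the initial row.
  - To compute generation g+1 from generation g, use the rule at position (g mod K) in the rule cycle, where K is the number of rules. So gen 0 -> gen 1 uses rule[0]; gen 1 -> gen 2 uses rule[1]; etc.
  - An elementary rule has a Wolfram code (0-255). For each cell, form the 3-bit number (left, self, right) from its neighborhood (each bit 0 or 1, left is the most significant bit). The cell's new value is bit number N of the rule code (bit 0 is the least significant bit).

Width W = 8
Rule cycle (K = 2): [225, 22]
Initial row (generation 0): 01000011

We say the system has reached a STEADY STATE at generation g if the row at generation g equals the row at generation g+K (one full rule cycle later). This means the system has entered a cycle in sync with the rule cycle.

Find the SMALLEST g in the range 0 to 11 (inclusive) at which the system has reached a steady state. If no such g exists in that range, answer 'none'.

Gen 0: 01000011
Gen 1 (rule 225): 00011001
Gen 2 (rule 22): 00100111
Gen 3 (rule 225): 10000011
Gen 4 (rule 22): 11000100
Gen 5 (rule 225): 01010001
Gen 6 (rule 22): 11011011
Gen 7 (rule 225): 01101101
Gen 8 (rule 22): 10000001
Gen 9 (rule 225): 00111100
Gen 10 (rule 22): 01000010
Gen 11 (rule 225): 00011000
Gen 12 (rule 22): 00100100
Gen 13 (rule 225): 10000001

Answer: none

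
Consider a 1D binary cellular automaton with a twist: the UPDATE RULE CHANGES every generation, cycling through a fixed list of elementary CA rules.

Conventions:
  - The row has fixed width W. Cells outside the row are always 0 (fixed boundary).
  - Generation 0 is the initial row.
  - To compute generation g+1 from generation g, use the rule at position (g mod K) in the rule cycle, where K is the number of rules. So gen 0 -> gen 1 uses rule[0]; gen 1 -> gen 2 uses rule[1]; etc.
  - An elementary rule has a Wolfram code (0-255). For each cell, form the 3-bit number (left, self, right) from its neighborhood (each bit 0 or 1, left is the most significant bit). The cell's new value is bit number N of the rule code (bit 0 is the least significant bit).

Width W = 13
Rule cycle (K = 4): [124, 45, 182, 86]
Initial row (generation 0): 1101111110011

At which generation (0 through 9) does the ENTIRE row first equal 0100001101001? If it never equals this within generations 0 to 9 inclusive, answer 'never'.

Gen 0: 1101111110011
Gen 1 (rule 124): 1111000011011
Gen 2 (rule 45): 1000011010110
Gen 3 (rule 182): 1100100111001
Gen 4 (rule 86): 0111111001111
Gen 5 (rule 124): 0100001101001
Gen 6 (rule 45): 0101101011001
Gen 7 (rule 182): 1110011100111
Gen 8 (rule 86): 0011100111001
Gen 9 (rule 124): 0010110101101

Answer: 5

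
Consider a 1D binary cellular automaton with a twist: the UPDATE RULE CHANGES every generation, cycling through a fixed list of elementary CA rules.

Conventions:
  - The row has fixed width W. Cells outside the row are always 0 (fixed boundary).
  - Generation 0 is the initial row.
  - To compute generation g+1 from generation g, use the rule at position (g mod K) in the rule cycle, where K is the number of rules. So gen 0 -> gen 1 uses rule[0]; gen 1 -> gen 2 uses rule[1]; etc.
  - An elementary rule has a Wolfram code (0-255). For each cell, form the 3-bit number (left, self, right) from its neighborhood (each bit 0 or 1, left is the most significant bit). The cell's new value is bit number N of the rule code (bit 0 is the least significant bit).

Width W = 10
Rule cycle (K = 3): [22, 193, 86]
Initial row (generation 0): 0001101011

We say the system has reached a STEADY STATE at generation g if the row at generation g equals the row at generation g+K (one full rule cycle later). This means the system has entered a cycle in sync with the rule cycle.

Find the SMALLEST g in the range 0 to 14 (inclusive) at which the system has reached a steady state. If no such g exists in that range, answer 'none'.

Answer: none

Derivation:
Gen 0: 0001101011
Gen 1 (rule 22): 0010001000
Gen 2 (rule 193): 1000100011
Gen 3 (rule 86): 1101110101
Gen 4 (rule 22): 0000000101
Gen 5 (rule 193): 1111110000
Gen 6 (rule 86): 0000011000
Gen 7 (rule 22): 0000100100
Gen 8 (rule 193): 1110000001
Gen 9 (rule 86): 0011000011
Gen 10 (rule 22): 0100100100
Gen 11 (rule 193): 0000000001
Gen 12 (rule 86): 0000000011
Gen 13 (rule 22): 0000000100
Gen 14 (rule 193): 1111110001
Gen 15 (rule 86): 0000011011
Gen 16 (rule 22): 0000100000
Gen 17 (rule 193): 1110001111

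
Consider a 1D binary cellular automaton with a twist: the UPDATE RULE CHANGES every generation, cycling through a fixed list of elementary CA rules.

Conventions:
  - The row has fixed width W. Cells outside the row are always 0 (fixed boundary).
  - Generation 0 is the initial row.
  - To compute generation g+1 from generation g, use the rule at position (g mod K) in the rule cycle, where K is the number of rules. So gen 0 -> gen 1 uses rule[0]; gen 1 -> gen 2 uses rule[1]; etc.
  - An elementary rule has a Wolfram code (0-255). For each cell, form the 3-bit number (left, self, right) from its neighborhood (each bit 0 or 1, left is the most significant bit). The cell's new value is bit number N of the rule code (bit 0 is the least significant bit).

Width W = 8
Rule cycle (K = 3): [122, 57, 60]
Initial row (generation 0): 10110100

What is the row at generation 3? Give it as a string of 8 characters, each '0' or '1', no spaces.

Gen 0: 10110100
Gen 1 (rule 122): 01111010
Gen 2 (rule 57): 01000101
Gen 3 (rule 60): 01100111

Answer: 01100111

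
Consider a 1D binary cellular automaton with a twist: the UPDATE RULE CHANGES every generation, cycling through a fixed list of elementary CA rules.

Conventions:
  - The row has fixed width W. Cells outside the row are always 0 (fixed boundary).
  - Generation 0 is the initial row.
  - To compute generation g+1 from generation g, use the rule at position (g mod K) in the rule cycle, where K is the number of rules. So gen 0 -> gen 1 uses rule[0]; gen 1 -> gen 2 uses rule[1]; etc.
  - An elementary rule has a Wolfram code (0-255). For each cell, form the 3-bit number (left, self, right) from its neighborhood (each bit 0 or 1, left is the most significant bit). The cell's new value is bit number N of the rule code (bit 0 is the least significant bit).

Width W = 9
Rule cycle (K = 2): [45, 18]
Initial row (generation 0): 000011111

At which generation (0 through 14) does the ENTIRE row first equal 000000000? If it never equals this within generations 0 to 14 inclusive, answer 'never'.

Gen 0: 000011111
Gen 1 (rule 45): 111010000
Gen 2 (rule 18): 000001000
Gen 3 (rule 45): 111101011
Gen 4 (rule 18): 000000000
Gen 5 (rule 45): 111111111
Gen 6 (rule 18): 000000000
Gen 7 (rule 45): 111111111
Gen 8 (rule 18): 000000000
Gen 9 (rule 45): 111111111
Gen 10 (rule 18): 000000000
Gen 11 (rule 45): 111111111
Gen 12 (rule 18): 000000000
Gen 13 (rule 45): 111111111
Gen 14 (rule 18): 000000000

Answer: 4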